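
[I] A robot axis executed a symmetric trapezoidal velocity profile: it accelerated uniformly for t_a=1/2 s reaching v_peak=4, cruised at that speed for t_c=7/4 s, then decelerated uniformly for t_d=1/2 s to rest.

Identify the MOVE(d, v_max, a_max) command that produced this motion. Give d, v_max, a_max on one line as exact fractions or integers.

d=9 v_max=4 a_max=8

a_max = 4/(1/2) = 8
d_a = ½·4·1/2 = 1; d_c = 4·7/4 = 7
d = 2·1 + 7 = 9
t_c = 7/4 > 0 ⇒ limit active, v_max = 4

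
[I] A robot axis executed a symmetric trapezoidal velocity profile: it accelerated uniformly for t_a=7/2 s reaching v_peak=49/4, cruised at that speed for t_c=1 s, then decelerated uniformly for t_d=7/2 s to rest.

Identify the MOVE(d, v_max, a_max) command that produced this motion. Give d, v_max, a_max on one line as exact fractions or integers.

d=441/8 v_max=49/4 a_max=7/2

a_max = (49/4)/(7/2) = 7/2
d_a = ½·49/4·7/2 = 343/16; d_c = 49/4·1 = 49/4
d = 2·343/16 + 49/4 = 441/8
t_c = 1 > 0 → v_max = v_peak = 49/4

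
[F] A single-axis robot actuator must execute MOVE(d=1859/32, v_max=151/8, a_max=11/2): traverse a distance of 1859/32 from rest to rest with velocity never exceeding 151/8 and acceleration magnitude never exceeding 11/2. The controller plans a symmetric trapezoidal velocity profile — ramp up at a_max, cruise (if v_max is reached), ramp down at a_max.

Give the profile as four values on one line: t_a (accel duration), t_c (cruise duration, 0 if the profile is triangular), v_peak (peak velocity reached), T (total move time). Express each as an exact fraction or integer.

v_max²/a_max = (151/8)²/(11/2) = 22801/352
1859/32 < 22801/352 → triangular
v_peak = √(1859/32·11/2) = √(20449/64) = 143/8
t_a = (143/8)/(11/2) = 13/4; t_c = 0
T = 2·13/4 = 13/2

t_a=13/4 t_c=0 v_peak=143/8 T=13/2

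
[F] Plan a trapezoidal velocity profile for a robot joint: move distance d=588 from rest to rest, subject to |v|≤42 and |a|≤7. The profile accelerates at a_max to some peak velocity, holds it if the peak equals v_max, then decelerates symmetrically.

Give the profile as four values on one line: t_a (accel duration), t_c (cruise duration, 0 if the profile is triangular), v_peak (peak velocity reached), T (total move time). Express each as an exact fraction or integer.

t_a=6 t_c=8 v_peak=42 T=20

(v_max)²/a_max = 42²/7 = 252
588 ≥ 252 → trapezoidal
t_a = 42/7 = 6; v_peak = 42
d_cruise = 588 − 252 = 336; t_c = 336/42 = 8
T = 2·6 + 8 = 20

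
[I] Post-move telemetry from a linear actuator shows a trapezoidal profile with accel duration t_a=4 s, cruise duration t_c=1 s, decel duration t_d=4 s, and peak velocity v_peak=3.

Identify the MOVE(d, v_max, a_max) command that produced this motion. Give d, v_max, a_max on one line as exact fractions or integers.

a_max = 3/4
d_a = ½·3·4 = 6; d_c = 3·1 = 3
d = 2·6 + 3 = 15
t_c = 1 > 0 → v_max = v_peak = 3

d=15 v_max=3 a_max=3/4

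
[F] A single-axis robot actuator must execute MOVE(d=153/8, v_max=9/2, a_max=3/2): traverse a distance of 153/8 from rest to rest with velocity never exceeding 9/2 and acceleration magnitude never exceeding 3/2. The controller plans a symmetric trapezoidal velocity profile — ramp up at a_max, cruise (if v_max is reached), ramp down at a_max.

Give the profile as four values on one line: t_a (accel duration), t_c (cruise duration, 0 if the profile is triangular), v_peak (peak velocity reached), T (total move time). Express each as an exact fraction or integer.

t_a=3 t_c=5/4 v_peak=9/2 T=29/4

(v_max)²/a_max = (9/2)²/(3/2) = 27/2
153/8 ≥ 27/2 so v_max reached
t_a = (9/2)/(3/2) = 3; v_peak = 9/2
d_cruise = 153/8 − 27/2 = 45/8; t_c = (45/8)/(9/2) = 5/4
T = 2·3 + 5/4 = 29/4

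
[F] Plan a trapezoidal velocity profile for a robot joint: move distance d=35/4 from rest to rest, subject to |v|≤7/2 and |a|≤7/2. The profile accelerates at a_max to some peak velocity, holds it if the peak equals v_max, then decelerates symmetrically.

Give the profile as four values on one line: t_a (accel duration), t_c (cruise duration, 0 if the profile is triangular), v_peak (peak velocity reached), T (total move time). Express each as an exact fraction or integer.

t_a=1 t_c=3/2 v_peak=7/2 T=7/2

vₘ²/aₘ = (7/2)²/(7/2) = 7/2
35/4 ≥ 7/2 → trapezoidal
t_a = (7/2)/(7/2) = 1; v_peak = 7/2
d_cruise = 35/4 − 7/2 = 21/4; t_c = (21/4)/(7/2) = 3/2
T = 2·1 + 3/2 = 7/2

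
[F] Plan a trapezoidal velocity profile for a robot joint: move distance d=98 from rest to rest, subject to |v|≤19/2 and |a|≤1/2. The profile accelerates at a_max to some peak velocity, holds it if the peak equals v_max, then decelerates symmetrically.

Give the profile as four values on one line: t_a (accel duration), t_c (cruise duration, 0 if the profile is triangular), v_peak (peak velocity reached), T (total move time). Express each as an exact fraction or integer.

(v_max)²/a_max = (19/2)²/(1/2) = 361/2
98 < 361/2 → triangular
v_peak = √(98·1/2) = √49 = 7
t_a = 7/(1/2) = 14; t_c = 0
T = 2·14 = 28

t_a=14 t_c=0 v_peak=7 T=28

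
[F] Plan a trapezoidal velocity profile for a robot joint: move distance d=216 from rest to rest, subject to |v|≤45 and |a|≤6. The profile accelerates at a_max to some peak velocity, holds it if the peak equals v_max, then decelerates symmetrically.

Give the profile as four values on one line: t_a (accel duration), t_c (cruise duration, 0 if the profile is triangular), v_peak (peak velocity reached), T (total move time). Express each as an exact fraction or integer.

t_a=6 t_c=0 v_peak=36 T=12

v_max²/a_max = 45²/6 = 675/2
216 < 675/2 → triangular
v_peak = √(216·6) = √1296 = 36
t_a = 36/6 = 6; t_c = 0
T = 2·6 = 12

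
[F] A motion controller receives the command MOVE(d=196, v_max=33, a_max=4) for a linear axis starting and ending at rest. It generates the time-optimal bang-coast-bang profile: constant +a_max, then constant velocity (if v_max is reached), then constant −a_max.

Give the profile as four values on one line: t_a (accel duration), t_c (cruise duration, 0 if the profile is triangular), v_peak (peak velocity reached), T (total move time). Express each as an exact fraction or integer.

t_a=7 t_c=0 v_peak=28 T=14

vₘ²/aₘ = 33²/4 = 1089/4
196 < 1089/4 ⇒ no cruise
v_peak = √(196·4) = √784 = 28
t_a = 28/4 = 7; t_c = 0
T = 2·7 = 14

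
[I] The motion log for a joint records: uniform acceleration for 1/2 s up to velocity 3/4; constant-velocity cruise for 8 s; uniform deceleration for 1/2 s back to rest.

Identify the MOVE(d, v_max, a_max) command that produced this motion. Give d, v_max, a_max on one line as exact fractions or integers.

a_max = (3/4)/(1/2) = 3/2
d_a = ½·3/4·1/2 = 3/16; d_c = 3/4·8 = 6
d = 2·3/16 + 6 = 51/8
t_c = 8 > 0 so v_max = 3/4

d=51/8 v_max=3/4 a_max=3/2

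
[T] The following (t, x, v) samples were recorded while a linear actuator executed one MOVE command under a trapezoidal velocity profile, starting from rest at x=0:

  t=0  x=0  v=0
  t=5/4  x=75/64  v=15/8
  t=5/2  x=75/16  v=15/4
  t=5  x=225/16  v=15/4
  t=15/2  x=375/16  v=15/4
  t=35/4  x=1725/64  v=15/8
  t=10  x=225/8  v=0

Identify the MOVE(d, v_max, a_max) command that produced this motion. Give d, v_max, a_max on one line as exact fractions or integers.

d=225/8 v_max=15/4 a_max=3/2

final state: t=10, x=225/8, v=0 → d = 225/8
a_max = (15/8−0)/(5/4−0) = 3/2
max v = 15/4 over t∈[5/2,15/2] → v_max = 15/4
check: 15/4·(5/2+5) = 225/8 ✓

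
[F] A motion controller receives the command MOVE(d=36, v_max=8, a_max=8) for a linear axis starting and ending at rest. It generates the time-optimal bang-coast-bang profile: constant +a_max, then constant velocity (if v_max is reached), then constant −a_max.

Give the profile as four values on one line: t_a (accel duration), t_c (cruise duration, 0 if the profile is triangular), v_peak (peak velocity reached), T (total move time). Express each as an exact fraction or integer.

t_a=1 t_c=7/2 v_peak=8 T=11/2

v_max²/a_max = 8²/8 = 8
36 ≥ 8 ⇒ cruise phase
t_a = 8/8 = 1; v_peak = 8
d_cruise = 36 − 8 = 28; t_c = 28/8 = 7/2
T = 2·1 + 7/2 = 11/2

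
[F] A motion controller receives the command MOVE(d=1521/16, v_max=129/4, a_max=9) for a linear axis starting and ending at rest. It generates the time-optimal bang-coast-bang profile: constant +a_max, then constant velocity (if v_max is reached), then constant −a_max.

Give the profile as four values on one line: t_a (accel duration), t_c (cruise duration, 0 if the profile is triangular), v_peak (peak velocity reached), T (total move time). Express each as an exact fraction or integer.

t_a=13/4 t_c=0 v_peak=117/4 T=13/2

v_max²/a_max = (129/4)²/9 = 1849/16
1521/16 < 1849/16 so t_c = 0
v_peak = √(1521/16·9) = √(13689/16) = 117/4
t_a = (117/4)/9 = 13/4; t_c = 0
T = 2·13/4 = 13/2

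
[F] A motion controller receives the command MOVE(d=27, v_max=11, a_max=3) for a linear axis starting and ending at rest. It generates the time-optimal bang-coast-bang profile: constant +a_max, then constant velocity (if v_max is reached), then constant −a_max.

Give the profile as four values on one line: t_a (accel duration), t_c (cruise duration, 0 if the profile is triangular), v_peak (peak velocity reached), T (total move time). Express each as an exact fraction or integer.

vₘ²/aₘ = 11²/3 = 121/3
27 < 121/3 → triangular
v_peak = √(27·3) = √81 = 9
t_a = 9/3 = 3; t_c = 0
T = 2·3 = 6

t_a=3 t_c=0 v_peak=9 T=6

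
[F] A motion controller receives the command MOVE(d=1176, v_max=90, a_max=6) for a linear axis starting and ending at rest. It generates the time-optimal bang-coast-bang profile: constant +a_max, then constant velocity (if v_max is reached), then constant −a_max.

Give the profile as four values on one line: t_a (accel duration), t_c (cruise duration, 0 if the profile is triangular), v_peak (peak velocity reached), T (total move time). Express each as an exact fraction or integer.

t_a=14 t_c=0 v_peak=84 T=28

vₘ²/aₘ = 90²/6 = 1350
1176 < 1350 so t_c = 0
v_peak = √(1176·6) = √7056 = 84
t_a = 84/6 = 14; t_c = 0
T = 2·14 = 28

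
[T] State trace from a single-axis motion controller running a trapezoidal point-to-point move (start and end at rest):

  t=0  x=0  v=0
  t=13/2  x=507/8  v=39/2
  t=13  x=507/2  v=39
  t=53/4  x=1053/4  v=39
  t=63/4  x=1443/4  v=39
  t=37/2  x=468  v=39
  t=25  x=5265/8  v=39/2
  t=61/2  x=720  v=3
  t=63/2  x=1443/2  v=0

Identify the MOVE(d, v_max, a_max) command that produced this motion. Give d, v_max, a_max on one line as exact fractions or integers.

final state: t=63/2, x=1443/2, v=0 → d = 1443/2
a_max = (39/2−0)/(13/2−0) = 3
max v = 39 over t∈[13,37/2] → v_max = 39
check: 39·(13+11/2) = 1443/2 ✓

d=1443/2 v_max=39 a_max=3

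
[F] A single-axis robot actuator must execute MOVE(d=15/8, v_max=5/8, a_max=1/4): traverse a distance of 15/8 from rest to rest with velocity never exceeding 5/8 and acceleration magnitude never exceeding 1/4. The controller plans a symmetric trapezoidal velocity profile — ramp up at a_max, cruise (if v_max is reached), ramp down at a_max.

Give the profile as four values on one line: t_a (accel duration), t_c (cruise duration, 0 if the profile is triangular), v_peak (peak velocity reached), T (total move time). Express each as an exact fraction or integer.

(v_max)²/a_max = (5/8)²/(1/4) = 25/16
15/8 ≥ 25/16 so v_max reached
t_a = (5/8)/(1/4) = 5/2; v_peak = 5/8
d_cruise = 15/8 − 25/16 = 5/16; t_c = (5/16)/(5/8) = 1/2
T = 2·5/2 + 1/2 = 11/2

t_a=5/2 t_c=1/2 v_peak=5/8 T=11/2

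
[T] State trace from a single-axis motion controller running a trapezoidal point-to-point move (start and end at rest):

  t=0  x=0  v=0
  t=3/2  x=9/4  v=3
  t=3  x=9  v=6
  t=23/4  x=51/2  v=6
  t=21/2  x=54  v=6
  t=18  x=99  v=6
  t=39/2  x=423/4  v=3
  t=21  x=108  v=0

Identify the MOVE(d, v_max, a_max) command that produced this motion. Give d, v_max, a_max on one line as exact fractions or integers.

final state: t=21, x=108, v=0 → d = 108
a_max = (3−0)/(3/2−0) = 2
max v = 6 over t∈[3,18] → v_max = 6
check: 6·(3+15) = 108 ✓

d=108 v_max=6 a_max=2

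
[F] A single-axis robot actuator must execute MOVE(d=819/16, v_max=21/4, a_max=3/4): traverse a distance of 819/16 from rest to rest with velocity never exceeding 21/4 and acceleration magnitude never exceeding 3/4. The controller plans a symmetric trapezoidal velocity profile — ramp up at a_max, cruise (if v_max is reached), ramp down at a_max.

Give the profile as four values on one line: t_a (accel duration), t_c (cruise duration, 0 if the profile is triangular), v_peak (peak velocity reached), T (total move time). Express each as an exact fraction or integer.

t_a=7 t_c=11/4 v_peak=21/4 T=67/4

v_max²/a_max = (21/4)²/(3/4) = 147/4
819/16 ≥ 147/4 ⇒ cruise phase
t_a = (21/4)/(3/4) = 7; v_peak = 21/4
d_cruise = 819/16 − 147/4 = 231/16; t_c = (231/16)/(21/4) = 11/4
T = 2·7 + 11/4 = 67/4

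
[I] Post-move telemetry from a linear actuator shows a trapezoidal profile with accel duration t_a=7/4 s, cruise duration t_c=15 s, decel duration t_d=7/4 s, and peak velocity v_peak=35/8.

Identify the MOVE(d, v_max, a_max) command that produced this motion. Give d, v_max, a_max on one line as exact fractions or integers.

a_max = (35/8)/(7/4) = 5/2
d_a = ½·35/8·7/4 = 245/64; d_c = 35/8·15 = 525/8
d = 2·245/64 + 525/8 = 2345/32
t_c = 15 > 0 ⇒ limit active, v_max = 35/8

d=2345/32 v_max=35/8 a_max=5/2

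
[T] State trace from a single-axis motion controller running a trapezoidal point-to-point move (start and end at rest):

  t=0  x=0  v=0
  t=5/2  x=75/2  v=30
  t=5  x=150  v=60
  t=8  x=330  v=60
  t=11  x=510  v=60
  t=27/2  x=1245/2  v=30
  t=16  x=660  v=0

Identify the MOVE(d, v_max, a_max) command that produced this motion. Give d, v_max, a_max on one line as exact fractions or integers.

final state: t=16, x=660, v=0 → d = 660
a_max = (30−0)/(5/2−0) = 12
max v = 60 over t∈[5,11] → v_max = 60
check: 60·(5+6) = 660 ✓

d=660 v_max=60 a_max=12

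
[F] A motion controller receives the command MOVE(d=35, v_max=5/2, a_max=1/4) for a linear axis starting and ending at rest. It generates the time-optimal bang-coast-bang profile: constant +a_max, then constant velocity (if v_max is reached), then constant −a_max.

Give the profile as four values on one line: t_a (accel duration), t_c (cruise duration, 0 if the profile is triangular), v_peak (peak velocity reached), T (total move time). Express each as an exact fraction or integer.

v_max²/a_max = (5/2)²/(1/4) = 25
35 ≥ 25 → trapezoidal
t_a = (5/2)/(1/4) = 10; v_peak = 5/2
d_cruise = 35 − 25 = 10; t_c = 10/(5/2) = 4
T = 2·10 + 4 = 24

t_a=10 t_c=4 v_peak=5/2 T=24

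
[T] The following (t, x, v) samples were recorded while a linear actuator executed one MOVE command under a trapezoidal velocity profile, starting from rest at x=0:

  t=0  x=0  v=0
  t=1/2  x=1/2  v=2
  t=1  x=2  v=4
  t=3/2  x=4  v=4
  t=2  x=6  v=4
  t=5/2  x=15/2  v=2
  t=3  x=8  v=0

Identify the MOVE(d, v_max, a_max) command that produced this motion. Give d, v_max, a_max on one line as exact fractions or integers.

final state: t=3, x=8, v=0 → d = 8
a_max = (2−0)/(1/2−0) = 4
max v = 4 over t∈[1,2] → v_max = 4
check: 4·(1+1) = 8 ✓

d=8 v_max=4 a_max=4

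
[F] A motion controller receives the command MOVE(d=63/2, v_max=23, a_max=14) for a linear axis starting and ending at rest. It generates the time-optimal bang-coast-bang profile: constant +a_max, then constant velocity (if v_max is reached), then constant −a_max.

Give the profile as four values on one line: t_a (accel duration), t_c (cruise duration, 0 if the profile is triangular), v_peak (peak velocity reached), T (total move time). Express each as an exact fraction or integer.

vₘ²/aₘ = 23²/14 = 529/14
63/2 < 529/14 so t_c = 0
v_peak = √(63/2·14) = √441 = 21
t_a = 21/14 = 3/2; t_c = 0
T = 2·3/2 = 3

t_a=3/2 t_c=0 v_peak=21 T=3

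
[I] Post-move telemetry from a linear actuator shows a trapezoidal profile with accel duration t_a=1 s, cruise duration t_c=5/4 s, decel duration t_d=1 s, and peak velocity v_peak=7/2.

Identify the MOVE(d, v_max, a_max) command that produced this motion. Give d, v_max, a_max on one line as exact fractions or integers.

d=63/8 v_max=7/2 a_max=7/2

a_max = (7/2)/1 = 7/2
d_a = ½·7/2·1 = 7/4; d_c = 7/2·5/4 = 35/8
d = 2·7/4 + 35/8 = 63/8
t_c = 5/4 > 0 → v_max = v_peak = 7/2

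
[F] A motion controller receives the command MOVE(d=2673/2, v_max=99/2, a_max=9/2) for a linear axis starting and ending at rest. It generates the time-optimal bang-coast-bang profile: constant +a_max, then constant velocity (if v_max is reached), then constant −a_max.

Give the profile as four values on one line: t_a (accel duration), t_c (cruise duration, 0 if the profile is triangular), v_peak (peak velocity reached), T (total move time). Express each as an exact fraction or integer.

t_a=11 t_c=16 v_peak=99/2 T=38

vₘ²/aₘ = (99/2)²/(9/2) = 1089/2
2673/2 ≥ 1089/2 so v_max reached
t_a = (99/2)/(9/2) = 11; v_peak = 99/2
d_cruise = 2673/2 − 1089/2 = 792; t_c = 792/(99/2) = 16
T = 2·11 + 16 = 38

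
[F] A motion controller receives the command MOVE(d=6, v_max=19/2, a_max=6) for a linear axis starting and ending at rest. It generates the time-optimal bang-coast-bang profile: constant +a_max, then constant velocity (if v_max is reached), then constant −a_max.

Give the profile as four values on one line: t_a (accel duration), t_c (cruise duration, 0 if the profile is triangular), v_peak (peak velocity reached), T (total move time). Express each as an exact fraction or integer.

t_a=1 t_c=0 v_peak=6 T=2

v_max²/a_max = (19/2)²/6 = 361/24
6 < 361/24 ⇒ no cruise
v_peak = √(6·6) = √36 = 6
t_a = 6/6 = 1; t_c = 0
T = 2·1 = 2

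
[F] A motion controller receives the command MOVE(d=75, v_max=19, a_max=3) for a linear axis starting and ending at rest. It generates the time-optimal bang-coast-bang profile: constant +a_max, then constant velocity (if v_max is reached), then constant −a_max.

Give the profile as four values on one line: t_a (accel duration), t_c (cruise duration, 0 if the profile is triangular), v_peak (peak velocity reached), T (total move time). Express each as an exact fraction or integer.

t_a=5 t_c=0 v_peak=15 T=10

(v_max)²/a_max = 19²/3 = 361/3
75 < 361/3 ⇒ no cruise
v_peak = √(75·3) = √225 = 15
t_a = 15/3 = 5; t_c = 0
T = 2·5 = 10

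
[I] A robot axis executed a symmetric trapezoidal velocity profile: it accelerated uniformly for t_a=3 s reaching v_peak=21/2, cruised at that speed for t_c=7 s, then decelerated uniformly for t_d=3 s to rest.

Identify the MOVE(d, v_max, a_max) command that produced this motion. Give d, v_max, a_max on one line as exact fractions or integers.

a_max = (21/2)/3 = 7/2
d_a = ½·21/2·3 = 63/4; d_c = 21/2·7 = 147/2
d = 2·63/4 + 147/2 = 105
t_c = 7 > 0 so v_max = 21/2

d=105 v_max=21/2 a_max=7/2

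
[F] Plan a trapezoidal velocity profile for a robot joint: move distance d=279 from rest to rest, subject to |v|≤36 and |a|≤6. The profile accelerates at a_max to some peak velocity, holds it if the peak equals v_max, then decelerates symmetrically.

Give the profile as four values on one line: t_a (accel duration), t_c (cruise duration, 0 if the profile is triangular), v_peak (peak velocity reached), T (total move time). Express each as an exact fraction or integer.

(v_max)²/a_max = 36²/6 = 216
279 ≥ 216 ⇒ cruise phase
t_a = 36/6 = 6; v_peak = 36
d_cruise = 279 − 216 = 63; t_c = 63/36 = 7/4
T = 2·6 + 7/4 = 55/4

t_a=6 t_c=7/4 v_peak=36 T=55/4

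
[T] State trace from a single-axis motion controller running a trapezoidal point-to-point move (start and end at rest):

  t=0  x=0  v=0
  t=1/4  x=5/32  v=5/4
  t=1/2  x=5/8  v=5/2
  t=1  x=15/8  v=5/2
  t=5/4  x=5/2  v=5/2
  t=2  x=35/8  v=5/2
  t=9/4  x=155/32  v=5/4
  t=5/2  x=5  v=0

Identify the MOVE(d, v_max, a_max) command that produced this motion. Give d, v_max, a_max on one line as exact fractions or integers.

d=5 v_max=5/2 a_max=5

final state: t=5/2, x=5, v=0 → d = 5
a_max = (5/4−0)/(1/4−0) = 5
max v = 5/2 over t∈[1/2,2] → v_max = 5/2
check: 5/2·(1/2+3/2) = 5 ✓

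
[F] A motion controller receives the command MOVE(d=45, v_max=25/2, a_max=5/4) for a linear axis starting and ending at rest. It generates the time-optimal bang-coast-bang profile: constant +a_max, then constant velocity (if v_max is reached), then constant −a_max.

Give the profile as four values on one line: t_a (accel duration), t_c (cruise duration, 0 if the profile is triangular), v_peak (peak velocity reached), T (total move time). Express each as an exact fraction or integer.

(v_max)²/a_max = (25/2)²/(5/4) = 125
45 < 125 ⇒ no cruise
v_peak = √(45·5/4) = √(225/4) = 15/2
t_a = (15/2)/(5/4) = 6; t_c = 0
T = 2·6 = 12

t_a=6 t_c=0 v_peak=15/2 T=12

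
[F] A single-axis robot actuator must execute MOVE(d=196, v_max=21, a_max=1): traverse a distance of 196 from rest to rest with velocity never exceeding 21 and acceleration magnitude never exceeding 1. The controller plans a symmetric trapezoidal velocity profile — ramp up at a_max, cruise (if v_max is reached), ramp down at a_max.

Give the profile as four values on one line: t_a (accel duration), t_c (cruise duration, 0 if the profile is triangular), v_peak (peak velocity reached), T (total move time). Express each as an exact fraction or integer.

t_a=14 t_c=0 v_peak=14 T=28

vₘ²/aₘ = 21²/1 = 441
196 < 441 ⇒ no cruise
v_peak = √(196·1) = √196 = 14
t_a = 14/1 = 14; t_c = 0
T = 2·14 = 28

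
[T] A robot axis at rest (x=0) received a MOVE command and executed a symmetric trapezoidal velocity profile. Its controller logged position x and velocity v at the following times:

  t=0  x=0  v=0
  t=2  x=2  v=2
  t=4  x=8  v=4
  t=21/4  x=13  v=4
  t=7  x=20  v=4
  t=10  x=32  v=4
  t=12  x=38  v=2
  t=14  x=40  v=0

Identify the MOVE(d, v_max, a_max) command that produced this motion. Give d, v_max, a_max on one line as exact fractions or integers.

d=40 v_max=4 a_max=1

final state: t=14, x=40, v=0 → d = 40
a_max = (2−0)/(2−0) = 1
max v = 4 over t∈[4,10] → v_max = 4
check: 4·(4+6) = 40 ✓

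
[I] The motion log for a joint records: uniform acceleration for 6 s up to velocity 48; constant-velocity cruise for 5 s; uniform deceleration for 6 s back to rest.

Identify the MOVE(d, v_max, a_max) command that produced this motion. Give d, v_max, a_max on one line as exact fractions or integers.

a_max = 48/6 = 8
d_a = ½·48·6 = 144; d_c = 48·5 = 240
d = 2·144 + 240 = 528
t_c = 5 > 0 ⇒ limit active, v_max = 48

d=528 v_max=48 a_max=8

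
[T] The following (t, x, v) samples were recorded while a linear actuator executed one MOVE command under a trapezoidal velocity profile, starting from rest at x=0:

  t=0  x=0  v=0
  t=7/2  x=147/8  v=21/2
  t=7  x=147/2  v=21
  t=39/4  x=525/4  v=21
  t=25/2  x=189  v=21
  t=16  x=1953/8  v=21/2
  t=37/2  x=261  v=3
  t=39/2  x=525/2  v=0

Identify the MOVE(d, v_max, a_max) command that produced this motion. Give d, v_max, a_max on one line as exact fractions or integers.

d=525/2 v_max=21 a_max=3

final state: t=39/2, x=525/2, v=0 → d = 525/2
a_max = (21/2−0)/(7/2−0) = 3
max v = 21 over t∈[7,25/2] → v_max = 21
check: 21·(7+11/2) = 525/2 ✓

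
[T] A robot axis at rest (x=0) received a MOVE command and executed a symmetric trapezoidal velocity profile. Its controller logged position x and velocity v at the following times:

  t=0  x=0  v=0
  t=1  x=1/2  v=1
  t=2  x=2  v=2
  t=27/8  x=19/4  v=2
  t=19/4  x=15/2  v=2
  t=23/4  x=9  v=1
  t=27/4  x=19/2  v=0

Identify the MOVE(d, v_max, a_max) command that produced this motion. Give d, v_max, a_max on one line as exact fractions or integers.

d=19/2 v_max=2 a_max=1

final state: t=27/4, x=19/2, v=0 → d = 19/2
a_max = (1−0)/(1−0) = 1
max v = 2 over t∈[2,19/4] → v_max = 2
check: 2·(2+11/4) = 19/2 ✓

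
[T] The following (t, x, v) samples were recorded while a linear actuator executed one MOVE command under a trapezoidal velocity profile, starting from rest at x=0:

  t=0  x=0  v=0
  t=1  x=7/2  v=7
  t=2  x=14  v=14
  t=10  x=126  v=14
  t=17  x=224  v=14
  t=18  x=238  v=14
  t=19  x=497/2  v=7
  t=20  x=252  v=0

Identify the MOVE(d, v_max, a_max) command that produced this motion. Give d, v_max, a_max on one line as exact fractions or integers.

d=252 v_max=14 a_max=7

final state: t=20, x=252, v=0 → d = 252
a_max = (7−0)/(1−0) = 7
max v = 14 over t∈[2,18] → v_max = 14
check: 14·(2+16) = 252 ✓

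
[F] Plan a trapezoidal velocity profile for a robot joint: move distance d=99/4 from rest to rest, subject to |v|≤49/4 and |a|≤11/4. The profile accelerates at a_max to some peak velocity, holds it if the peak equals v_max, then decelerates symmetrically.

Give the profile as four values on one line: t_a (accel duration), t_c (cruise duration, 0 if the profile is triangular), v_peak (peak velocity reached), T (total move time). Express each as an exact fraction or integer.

(v_max)²/a_max = (49/4)²/(11/4) = 2401/44
99/4 < 2401/44 → triangular
v_peak = √(99/4·11/4) = √(1089/16) = 33/4
t_a = (33/4)/(11/4) = 3; t_c = 0
T = 2·3 = 6

t_a=3 t_c=0 v_peak=33/4 T=6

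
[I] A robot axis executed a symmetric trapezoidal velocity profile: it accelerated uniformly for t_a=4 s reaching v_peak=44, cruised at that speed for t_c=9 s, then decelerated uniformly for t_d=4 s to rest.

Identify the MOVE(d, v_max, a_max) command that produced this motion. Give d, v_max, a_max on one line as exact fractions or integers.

d=572 v_max=44 a_max=11

a_max = 44/4 = 11
d_a = ½·44·4 = 88; d_c = 44·9 = 396
d = 2·88 + 396 = 572
t_c = 9 > 0 ⇒ limit active, v_max = 44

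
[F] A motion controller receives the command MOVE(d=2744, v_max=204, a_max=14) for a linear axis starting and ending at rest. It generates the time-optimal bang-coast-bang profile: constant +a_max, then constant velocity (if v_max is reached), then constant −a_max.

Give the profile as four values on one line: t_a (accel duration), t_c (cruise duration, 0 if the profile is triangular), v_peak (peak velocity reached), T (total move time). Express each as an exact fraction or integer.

v_max²/a_max = 204²/14 = 20808/7
2744 < 20808/7 → triangular
v_peak = √(2744·14) = √38416 = 196
t_a = 196/14 = 14; t_c = 0
T = 2·14 = 28

t_a=14 t_c=0 v_peak=196 T=28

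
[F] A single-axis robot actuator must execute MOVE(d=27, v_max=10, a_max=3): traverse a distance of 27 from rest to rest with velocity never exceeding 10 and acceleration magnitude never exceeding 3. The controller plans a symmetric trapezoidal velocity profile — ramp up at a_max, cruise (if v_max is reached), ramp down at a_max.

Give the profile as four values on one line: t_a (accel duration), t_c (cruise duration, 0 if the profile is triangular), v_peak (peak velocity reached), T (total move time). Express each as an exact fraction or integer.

t_a=3 t_c=0 v_peak=9 T=6

v_max²/a_max = 10²/3 = 100/3
27 < 100/3 ⇒ no cruise
v_peak = √(27·3) = √81 = 9
t_a = 9/3 = 3; t_c = 0
T = 2·3 = 6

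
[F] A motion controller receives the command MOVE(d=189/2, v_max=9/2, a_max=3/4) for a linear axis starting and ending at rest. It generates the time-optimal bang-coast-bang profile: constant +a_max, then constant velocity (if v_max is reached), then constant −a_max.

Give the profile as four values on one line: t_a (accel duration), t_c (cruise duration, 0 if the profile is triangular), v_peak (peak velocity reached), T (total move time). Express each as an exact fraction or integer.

vₘ²/aₘ = (9/2)²/(3/4) = 27
189/2 ≥ 27 so v_max reached
t_a = (9/2)/(3/4) = 6; v_peak = 9/2
d_cruise = 189/2 − 27 = 135/2; t_c = (135/2)/(9/2) = 15
T = 2·6 + 15 = 27

t_a=6 t_c=15 v_peak=9/2 T=27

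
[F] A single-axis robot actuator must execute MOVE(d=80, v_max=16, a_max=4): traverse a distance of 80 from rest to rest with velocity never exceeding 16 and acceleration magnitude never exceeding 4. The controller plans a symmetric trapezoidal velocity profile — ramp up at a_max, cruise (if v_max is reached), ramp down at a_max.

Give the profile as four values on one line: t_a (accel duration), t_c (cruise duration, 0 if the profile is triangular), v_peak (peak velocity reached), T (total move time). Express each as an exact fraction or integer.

t_a=4 t_c=1 v_peak=16 T=9

v_max²/a_max = 16²/4 = 64
80 ≥ 64 so v_max reached
t_a = 16/4 = 4; v_peak = 16
d_cruise = 80 − 64 = 16; t_c = 16/16 = 1
T = 2·4 + 1 = 9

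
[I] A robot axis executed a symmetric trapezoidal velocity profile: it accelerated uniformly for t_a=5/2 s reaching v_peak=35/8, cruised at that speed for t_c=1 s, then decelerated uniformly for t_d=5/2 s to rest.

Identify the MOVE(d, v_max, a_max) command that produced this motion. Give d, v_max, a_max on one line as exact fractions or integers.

a_max = (35/8)/(5/2) = 7/4
d_a = ½·35/8·5/2 = 175/32; d_c = 35/8·1 = 35/8
d = 2·175/32 + 35/8 = 245/16
t_c = 1 > 0 → v_max = v_peak = 35/8

d=245/16 v_max=35/8 a_max=7/4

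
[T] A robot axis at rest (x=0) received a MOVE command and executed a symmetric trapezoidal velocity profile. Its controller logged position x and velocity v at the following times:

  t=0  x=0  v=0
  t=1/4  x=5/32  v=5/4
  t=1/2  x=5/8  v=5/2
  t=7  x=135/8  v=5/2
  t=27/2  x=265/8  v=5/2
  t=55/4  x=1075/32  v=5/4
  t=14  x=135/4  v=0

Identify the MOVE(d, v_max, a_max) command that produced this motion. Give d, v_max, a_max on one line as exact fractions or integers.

d=135/4 v_max=5/2 a_max=5

final state: t=14, x=135/4, v=0 → d = 135/4
a_max = (5/4−0)/(1/4−0) = 5
max v = 5/2 over t∈[1/2,27/2] → v_max = 5/2
check: 5/2·(1/2+13) = 135/4 ✓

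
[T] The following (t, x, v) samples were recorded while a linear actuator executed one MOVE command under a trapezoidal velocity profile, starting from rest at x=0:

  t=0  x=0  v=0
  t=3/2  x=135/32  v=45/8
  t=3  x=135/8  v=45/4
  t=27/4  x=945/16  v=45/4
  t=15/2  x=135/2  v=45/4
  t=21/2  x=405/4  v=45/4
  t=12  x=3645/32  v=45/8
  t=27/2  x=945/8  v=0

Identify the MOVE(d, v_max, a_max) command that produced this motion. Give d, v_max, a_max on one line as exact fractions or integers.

d=945/8 v_max=45/4 a_max=15/4

final state: t=27/2, x=945/8, v=0 → d = 945/8
a_max = (45/8−0)/(3/2−0) = 15/4
max v = 45/4 over t∈[3,21/2] → v_max = 45/4
check: 45/4·(3+15/2) = 945/8 ✓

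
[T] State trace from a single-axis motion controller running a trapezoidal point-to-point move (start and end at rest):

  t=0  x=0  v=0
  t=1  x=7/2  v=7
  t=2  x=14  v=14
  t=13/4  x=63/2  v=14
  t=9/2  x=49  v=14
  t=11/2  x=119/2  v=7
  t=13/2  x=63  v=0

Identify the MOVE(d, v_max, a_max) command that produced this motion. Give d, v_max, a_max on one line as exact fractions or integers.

d=63 v_max=14 a_max=7

final state: t=13/2, x=63, v=0 → d = 63
a_max = (7−0)/(1−0) = 7
max v = 14 over t∈[2,9/2] → v_max = 14
check: 14·(2+5/2) = 63 ✓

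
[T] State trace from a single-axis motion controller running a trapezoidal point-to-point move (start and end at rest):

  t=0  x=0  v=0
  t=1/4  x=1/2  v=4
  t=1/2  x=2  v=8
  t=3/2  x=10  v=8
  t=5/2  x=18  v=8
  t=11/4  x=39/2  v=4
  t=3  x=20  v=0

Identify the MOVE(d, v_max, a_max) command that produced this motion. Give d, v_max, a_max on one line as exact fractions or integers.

final state: t=3, x=20, v=0 → d = 20
a_max = (4−0)/(1/4−0) = 16
max v = 8 over t∈[1/2,5/2] → v_max = 8
check: 8·(1/2+2) = 20 ✓

d=20 v_max=8 a_max=16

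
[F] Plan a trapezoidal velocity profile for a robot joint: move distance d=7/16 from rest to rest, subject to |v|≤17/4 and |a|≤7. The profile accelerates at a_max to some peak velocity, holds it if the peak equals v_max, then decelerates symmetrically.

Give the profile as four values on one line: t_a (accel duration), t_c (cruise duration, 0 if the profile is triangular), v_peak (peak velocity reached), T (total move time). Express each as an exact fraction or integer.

v_max²/a_max = (17/4)²/7 = 289/112
7/16 < 289/112 → triangular
v_peak = √(7/16·7) = √(49/16) = 7/4
t_a = (7/4)/7 = 1/4; t_c = 0
T = 2·1/4 = 1/2

t_a=1/4 t_c=0 v_peak=7/4 T=1/2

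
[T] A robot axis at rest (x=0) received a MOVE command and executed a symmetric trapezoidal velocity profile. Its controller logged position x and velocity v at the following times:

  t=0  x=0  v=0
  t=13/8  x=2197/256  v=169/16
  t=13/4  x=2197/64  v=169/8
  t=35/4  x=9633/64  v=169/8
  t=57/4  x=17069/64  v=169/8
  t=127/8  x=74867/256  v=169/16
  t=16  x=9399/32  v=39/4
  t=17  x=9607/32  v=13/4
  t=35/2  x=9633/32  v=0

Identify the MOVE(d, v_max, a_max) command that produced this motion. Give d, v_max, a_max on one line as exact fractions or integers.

d=9633/32 v_max=169/8 a_max=13/2

final state: t=35/2, x=9633/32, v=0 → d = 9633/32
a_max = (169/16−0)/(13/8−0) = 13/2
max v = 169/8 over t∈[13/4,57/4] → v_max = 169/8
check: 169/8·(13/4+11) = 9633/32 ✓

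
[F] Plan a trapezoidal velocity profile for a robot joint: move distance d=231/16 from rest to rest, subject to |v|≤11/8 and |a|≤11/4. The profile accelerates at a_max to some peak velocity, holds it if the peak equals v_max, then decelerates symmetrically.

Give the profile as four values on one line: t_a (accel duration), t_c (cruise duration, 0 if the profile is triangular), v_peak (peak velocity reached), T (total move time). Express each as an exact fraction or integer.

vₘ²/aₘ = (11/8)²/(11/4) = 11/16
231/16 ≥ 11/16 ⇒ cruise phase
t_a = (11/8)/(11/4) = 1/2; v_peak = 11/8
d_cruise = 231/16 − 11/16 = 55/4; t_c = (55/4)/(11/8) = 10
T = 2·1/2 + 10 = 11

t_a=1/2 t_c=10 v_peak=11/8 T=11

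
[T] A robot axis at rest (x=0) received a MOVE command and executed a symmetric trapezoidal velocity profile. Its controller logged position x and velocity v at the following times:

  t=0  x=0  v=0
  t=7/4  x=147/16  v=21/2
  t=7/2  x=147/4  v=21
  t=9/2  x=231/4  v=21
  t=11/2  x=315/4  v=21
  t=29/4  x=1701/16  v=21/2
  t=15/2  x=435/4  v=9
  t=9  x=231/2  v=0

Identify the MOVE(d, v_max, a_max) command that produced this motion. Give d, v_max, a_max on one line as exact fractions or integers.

d=231/2 v_max=21 a_max=6

final state: t=9, x=231/2, v=0 → d = 231/2
a_max = (21/2−0)/(7/4−0) = 6
max v = 21 over t∈[7/2,11/2] → v_max = 21
check: 21·(7/2+2) = 231/2 ✓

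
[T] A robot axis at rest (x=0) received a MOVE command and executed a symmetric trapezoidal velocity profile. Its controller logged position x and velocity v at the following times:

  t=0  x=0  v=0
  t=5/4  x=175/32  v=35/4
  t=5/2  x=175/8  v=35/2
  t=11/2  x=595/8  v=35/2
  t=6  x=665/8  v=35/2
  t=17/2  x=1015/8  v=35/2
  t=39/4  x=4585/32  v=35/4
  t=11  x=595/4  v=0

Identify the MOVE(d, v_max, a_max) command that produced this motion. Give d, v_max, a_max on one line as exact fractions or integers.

final state: t=11, x=595/4, v=0 → d = 595/4
a_max = (35/4−0)/(5/4−0) = 7
max v = 35/2 over t∈[5/2,17/2] → v_max = 35/2
check: 35/2·(5/2+6) = 595/4 ✓

d=595/4 v_max=35/2 a_max=7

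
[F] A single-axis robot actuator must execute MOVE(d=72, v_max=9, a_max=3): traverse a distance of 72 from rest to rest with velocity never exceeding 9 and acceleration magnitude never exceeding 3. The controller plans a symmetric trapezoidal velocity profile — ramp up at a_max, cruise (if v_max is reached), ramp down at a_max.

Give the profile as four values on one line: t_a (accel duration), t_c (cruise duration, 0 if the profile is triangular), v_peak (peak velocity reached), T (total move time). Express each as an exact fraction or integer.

t_a=3 t_c=5 v_peak=9 T=11

(v_max)²/a_max = 9²/3 = 27
72 ≥ 27 so v_max reached
t_a = 9/3 = 3; v_peak = 9
d_cruise = 72 − 27 = 45; t_c = 45/9 = 5
T = 2·3 + 5 = 11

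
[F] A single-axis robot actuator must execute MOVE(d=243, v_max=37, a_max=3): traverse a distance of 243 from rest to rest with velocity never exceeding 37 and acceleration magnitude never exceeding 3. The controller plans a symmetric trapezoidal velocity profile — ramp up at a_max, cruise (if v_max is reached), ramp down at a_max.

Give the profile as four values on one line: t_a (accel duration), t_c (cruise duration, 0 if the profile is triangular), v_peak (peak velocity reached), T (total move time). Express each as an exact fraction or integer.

(v_max)²/a_max = 37²/3 = 1369/3
243 < 1369/3 so t_c = 0
v_peak = √(243·3) = √729 = 27
t_a = 27/3 = 9; t_c = 0
T = 2·9 = 18

t_a=9 t_c=0 v_peak=27 T=18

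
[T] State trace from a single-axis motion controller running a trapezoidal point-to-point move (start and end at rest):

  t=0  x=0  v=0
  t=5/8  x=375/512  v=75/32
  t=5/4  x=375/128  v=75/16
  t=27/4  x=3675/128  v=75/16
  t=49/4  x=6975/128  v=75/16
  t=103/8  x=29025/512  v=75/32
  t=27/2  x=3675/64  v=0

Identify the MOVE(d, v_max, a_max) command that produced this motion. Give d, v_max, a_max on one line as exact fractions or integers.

final state: t=27/2, x=3675/64, v=0 → d = 3675/64
a_max = (75/32−0)/(5/8−0) = 15/4
max v = 75/16 over t∈[5/4,49/4] → v_max = 75/16
check: 75/16·(5/4+11) = 3675/64 ✓

d=3675/64 v_max=75/16 a_max=15/4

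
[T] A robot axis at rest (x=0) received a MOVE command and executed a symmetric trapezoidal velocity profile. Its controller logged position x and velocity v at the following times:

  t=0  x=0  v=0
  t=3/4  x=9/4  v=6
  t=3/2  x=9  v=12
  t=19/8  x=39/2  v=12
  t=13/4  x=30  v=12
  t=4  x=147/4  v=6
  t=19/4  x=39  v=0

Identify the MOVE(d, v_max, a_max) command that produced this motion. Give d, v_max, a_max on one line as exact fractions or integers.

d=39 v_max=12 a_max=8

final state: t=19/4, x=39, v=0 → d = 39
a_max = (6−0)/(3/4−0) = 8
max v = 12 over t∈[3/2,13/4] → v_max = 12
check: 12·(3/2+7/4) = 39 ✓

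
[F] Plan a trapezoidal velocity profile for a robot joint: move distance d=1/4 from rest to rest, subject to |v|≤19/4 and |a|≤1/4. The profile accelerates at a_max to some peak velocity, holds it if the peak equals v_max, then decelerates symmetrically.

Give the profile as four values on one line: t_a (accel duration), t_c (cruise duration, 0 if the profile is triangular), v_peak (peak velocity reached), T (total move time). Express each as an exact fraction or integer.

v_max²/a_max = (19/4)²/(1/4) = 361/4
1/4 < 361/4 → triangular
v_peak = √(1/4·1/4) = √(1/16) = 1/4
t_a = (1/4)/(1/4) = 1; t_c = 0
T = 2·1 = 2

t_a=1 t_c=0 v_peak=1/4 T=2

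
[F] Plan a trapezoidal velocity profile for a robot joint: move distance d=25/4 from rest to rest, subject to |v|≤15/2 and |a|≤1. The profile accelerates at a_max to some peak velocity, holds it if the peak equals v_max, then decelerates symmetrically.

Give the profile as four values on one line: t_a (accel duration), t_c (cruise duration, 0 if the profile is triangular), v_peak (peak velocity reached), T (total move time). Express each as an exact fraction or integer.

t_a=5/2 t_c=0 v_peak=5/2 T=5

v_max²/a_max = (15/2)²/1 = 225/4
25/4 < 225/4 → triangular
v_peak = √(25/4·1) = √(25/4) = 5/2
t_a = (5/2)/1 = 5/2; t_c = 0
T = 2·5/2 = 5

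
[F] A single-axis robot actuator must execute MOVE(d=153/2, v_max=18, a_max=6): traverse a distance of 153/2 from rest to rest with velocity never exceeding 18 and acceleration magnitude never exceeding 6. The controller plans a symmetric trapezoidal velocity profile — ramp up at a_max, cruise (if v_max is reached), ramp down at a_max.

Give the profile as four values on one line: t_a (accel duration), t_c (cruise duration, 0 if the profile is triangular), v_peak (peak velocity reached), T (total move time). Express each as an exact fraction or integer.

(v_max)²/a_max = 18²/6 = 54
153/2 ≥ 54 → trapezoidal
t_a = 18/6 = 3; v_peak = 18
d_cruise = 153/2 − 54 = 45/2; t_c = (45/2)/18 = 5/4
T = 2·3 + 5/4 = 29/4

t_a=3 t_c=5/4 v_peak=18 T=29/4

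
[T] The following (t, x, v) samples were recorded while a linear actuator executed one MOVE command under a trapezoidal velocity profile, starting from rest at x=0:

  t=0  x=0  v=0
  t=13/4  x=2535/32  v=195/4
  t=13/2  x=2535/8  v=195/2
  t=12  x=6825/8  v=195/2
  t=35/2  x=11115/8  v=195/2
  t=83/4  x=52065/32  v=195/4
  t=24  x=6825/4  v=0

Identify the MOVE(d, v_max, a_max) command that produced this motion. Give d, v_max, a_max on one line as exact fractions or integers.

final state: t=24, x=6825/4, v=0 → d = 6825/4
a_max = (195/4−0)/(13/4−0) = 15
max v = 195/2 over t∈[13/2,35/2] → v_max = 195/2
check: 195/2·(13/2+11) = 6825/4 ✓

d=6825/4 v_max=195/2 a_max=15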